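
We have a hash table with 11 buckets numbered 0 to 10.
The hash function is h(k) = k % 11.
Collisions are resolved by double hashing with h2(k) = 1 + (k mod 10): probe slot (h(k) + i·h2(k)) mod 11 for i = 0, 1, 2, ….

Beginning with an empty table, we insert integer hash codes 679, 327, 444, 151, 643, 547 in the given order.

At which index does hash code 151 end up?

10

679: h=8 → slot 8
327: h=8, h2=8, probe 8,5 → slot 5
444: h=4 → slot 4
151: h=8, h2=2, probe 8,10 → slot 10
643: h=5, h2=4, probe 5,9 → slot 9
547: h=8, h2=8, probe 8,5,2 → slot 2
Table: [-, -, 547, -, 444, 327, -, -, 679, 643, 151]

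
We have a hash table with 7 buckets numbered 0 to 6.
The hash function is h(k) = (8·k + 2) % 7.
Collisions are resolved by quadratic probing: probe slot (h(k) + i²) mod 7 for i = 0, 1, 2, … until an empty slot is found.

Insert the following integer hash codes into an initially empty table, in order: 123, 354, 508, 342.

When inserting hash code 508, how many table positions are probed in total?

3

Insert 123: h=6, slot 6 empty → index 6.
Insert 354: h=6, slot 6 occupied → index 0.
Insert 508: h=6, slots 6,0 occupied → index 3.
Insert 342: h=1, slot 1 empty → index 1.
Table: [354, 342, —, 508, —, —, 123]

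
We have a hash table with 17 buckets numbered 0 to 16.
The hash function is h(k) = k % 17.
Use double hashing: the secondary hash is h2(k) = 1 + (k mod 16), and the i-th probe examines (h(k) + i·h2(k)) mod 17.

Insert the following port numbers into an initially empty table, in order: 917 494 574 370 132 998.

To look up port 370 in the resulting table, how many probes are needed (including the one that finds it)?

917: h=16 → slot 16
494: h=1 → slot 1
574: h=13 → slot 13
370: h=13, h2=3, probe 13,16,2 → slot 2
132: h=13, h2=5, probe 13,1,6 → slot 6
998: h=12 → slot 12
Table: [∅, 494, 370, ∅, ∅, ∅, 132, ∅, ∅, ∅, ∅, ∅, 998, 574, ∅, ∅, 917]
Lookup 370: h=13, h2=3, probe 13,16,2 → found at 2.

3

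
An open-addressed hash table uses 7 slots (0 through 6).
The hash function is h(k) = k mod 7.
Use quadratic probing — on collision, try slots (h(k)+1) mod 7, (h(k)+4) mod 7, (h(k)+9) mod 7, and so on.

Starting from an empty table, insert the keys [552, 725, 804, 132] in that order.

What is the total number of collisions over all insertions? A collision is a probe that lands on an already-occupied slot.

Insert 552: h=6, slot 6 empty → index 6.
Insert 725: h=4, slot 4 empty → index 4.
Insert 804: h=6, slot 6 occupied → index 0.
Insert 132: h=6, slots 6,0 occupied → index 3.
Table: [804, ∅, ∅, 132, 725, ∅, 552]

3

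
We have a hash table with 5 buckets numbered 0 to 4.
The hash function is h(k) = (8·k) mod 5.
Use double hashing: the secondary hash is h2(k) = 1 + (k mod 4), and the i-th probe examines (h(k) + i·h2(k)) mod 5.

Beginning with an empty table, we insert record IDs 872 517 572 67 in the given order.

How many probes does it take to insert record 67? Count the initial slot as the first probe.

2

Insert 872: h=1, slot 1 empty → index 1.
Insert 517: h=1, h2=2, slot 1 occupied → index 3.
Insert 572: h=1, h2=1, slot 1 occupied → index 2.
Insert 67: h=1, h2=4, slot 1 occupied → index 0.
Table: [67, 872, 572, 517, ∅]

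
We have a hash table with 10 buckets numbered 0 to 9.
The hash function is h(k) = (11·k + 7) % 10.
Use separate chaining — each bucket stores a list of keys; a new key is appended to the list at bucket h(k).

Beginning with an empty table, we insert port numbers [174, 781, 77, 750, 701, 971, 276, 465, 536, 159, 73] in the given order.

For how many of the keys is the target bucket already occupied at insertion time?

3

174 -> bucket 1
781 -> bucket 8
77 -> bucket 4
750 -> bucket 7
701 -> bucket 8 (collision)
971 -> bucket 8 (collision)
276 -> bucket 3
465 -> bucket 2
536 -> bucket 3 (collision)
159 -> bucket 6
73 -> bucket 0
Final buckets:
0: 73
1: 174
2: 465
3: 276 -> 536
4: 77
5: .
6: 159
7: 750
8: 781 -> 701 -> 971
9: .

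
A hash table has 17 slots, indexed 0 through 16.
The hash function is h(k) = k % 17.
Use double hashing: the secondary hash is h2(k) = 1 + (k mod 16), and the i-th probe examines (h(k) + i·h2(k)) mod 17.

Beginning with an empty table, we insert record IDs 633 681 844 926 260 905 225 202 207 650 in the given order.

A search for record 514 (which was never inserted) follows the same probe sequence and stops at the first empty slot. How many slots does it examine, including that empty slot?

633 hashes to 4; slot 4 is free => place at 4.
681 hashes to 1; slot 1 is free => place at 1.
844 hashes to 11; slot 11 is free => place at 11.
926 hashes to 8; slot 8 is free => place at 8.
260 hashes to 5; slot 5 is free => place at 5.
905 hashes to 4, h2=10; 4 taken => place at 14.
225 hashes to 4, h2=2; 4 taken => place at 6.
202 hashes to 15; slot 15 is free => place at 15.
207 hashes to 3; slot 3 is free => place at 3.
650 hashes to 4, h2=11; 4,15 taken => place at 9.
Table: [., 681, ., 207, 633, 260, 225, ., 926, 650, ., 844, ., ., 905, 202, .]
Lookup 514: h=4, h2=3, probe 4,7 → slot 7 empty, not found.

2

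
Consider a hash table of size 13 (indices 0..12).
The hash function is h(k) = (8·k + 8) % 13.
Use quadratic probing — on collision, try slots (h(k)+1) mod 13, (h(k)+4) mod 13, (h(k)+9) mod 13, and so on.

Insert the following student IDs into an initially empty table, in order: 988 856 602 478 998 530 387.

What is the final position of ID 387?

0

Insert 988: h=8, slot 8 empty → index 8.
Insert 856: h=5, slot 5 empty → index 5.
Insert 602: h=1, slot 1 empty → index 1.
Insert 478: h=10, slot 10 empty → index 10.
Insert 998: h=10, slot 10 occupied → index 11.
Insert 530: h=10, slots 10,11,1 occupied → index 6.
Insert 387: h=10, slots 10,11,1,6 occupied → index 0.
Table: [387, 602, _, _, _, 856, 530, _, 988, _, 478, 998, _]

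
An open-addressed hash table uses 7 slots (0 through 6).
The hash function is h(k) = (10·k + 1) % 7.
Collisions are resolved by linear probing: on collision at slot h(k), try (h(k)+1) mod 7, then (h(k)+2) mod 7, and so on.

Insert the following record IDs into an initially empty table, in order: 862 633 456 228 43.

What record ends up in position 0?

862 hashes to 4; slot 4 is free => place at 4.
633 hashes to 3; slot 3 is free => place at 3.
456 hashes to 4; 4 taken => place at 5.
228 hashes to 6; slot 6 is free => place at 6.
43 hashes to 4; 4,5,6 taken => place at 0.
Table: [43, ∅, ∅, 633, 862, 456, 228]

43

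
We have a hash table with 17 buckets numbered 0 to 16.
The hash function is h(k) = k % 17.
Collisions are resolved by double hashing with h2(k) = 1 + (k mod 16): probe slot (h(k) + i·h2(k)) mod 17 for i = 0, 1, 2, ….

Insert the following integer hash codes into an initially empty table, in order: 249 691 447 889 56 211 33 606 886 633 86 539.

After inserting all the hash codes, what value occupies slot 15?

249: h=11 -> slot 11
691: h=11, h2=4, probe 11,15 -> slot 15
447: h=5 -> slot 5
889: h=5, h2=10, probe 5,15,8 -> slot 8
56: h=5, h2=9, probe 5,14 -> slot 14
211: h=7 -> slot 7
33: h=16 -> slot 16
606: h=11, h2=15, probe 11,9 -> slot 9
886: h=2 -> slot 2
633: h=4 -> slot 4
86: h=1 -> slot 1
539: h=12 -> slot 12
Table: [., 86, 886, ., 633, 447, ., 211, 889, 606, ., 249, 539, ., 56, 691, 33]

691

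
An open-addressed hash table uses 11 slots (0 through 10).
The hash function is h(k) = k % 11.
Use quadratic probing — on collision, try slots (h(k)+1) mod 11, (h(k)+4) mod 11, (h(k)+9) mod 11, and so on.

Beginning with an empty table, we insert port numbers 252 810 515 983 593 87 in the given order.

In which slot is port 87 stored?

3

252: h=10 => slot 10
810: h=7 => slot 7
515: h=9 => slot 9
983: h=4 => slot 4
593: h=10, probe 10,0 => slot 0
87: h=10, probe 10,0,3 => slot 3
Table: [593, -, -, 87, 983, -, -, 810, -, 515, 252]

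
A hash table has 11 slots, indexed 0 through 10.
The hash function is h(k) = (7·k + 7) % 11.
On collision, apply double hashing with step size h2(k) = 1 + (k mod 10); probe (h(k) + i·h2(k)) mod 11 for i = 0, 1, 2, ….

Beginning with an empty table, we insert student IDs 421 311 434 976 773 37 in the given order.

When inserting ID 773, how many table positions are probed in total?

421 hashes to 6; slot 6 is free → place at 6.
311 hashes to 6, h2=2; 6 taken → place at 8.
434 hashes to 9; slot 9 is free → place at 9.
976 hashes to 8, h2=7; 8 taken → place at 4.
773 hashes to 6, h2=4; 6 taken → place at 10.
37 hashes to 2; slot 2 is free → place at 2.
Table: [., ., 37, ., 976, ., 421, ., 311, 434, 773]

2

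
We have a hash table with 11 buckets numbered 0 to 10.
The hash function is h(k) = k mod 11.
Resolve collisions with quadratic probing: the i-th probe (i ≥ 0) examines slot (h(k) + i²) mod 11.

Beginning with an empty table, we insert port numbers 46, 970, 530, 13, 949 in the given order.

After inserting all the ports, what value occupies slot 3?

46: h=2 -> slot 2
970: h=2, probe 2,3 -> slot 3
530: h=2, probe 2,3,6 -> slot 6
13: h=2, probe 2,3,6,0 -> slot 0
949: h=3, probe 3,4 -> slot 4
Table: [13, ., 46, 970, 949, ., 530, ., ., ., .]

970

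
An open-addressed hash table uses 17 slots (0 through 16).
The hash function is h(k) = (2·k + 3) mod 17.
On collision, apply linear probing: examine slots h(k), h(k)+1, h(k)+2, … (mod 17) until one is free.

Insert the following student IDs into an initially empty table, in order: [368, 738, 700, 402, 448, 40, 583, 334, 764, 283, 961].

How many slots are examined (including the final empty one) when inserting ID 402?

3

368: h=8 → slot 8
738: h=0 → slot 0
700: h=9 → slot 9
402: h=8, probe 8,9,10 → slot 10
448: h=15 → slot 15
40: h=15, probe 15,16 → slot 16
583: h=13 → slot 13
334: h=8, probe 8,9,10,11 → slot 11
764: h=1 → slot 1
283: h=8, probe 8,9,10,11,12 → slot 12
961: h=4 → slot 4
Table: [738, 764, _, _, 961, _, _, _, 368, 700, 402, 334, 283, 583, _, 448, 40]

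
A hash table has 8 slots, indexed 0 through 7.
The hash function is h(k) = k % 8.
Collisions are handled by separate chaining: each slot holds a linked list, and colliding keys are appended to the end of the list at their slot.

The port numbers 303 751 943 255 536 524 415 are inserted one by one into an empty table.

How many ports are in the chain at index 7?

Insert 303: h=7, bucket 7 empty -> new chain.
Insert 751: h=7, bucket 7 nonempty -> append to chain.
Insert 943: h=7, bucket 7 nonempty -> append to chain.
Insert 255: h=7, bucket 7 nonempty -> append to chain.
Insert 536: h=0, bucket 0 empty -> new chain.
Insert 524: h=4, bucket 4 empty -> new chain.
Insert 415: h=7, bucket 7 nonempty -> append to chain.
Final buckets:
0: 536
1: —
2: —
3: —
4: 524
5: —
6: —
7: 303 -> 751 -> 943 -> 255 -> 415

5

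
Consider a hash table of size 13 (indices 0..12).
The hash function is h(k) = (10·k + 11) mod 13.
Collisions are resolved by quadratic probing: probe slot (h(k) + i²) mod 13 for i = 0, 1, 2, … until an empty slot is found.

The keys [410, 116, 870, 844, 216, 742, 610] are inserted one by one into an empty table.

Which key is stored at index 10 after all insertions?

Insert 410: h=3, slot 3 empty → index 3.
Insert 116: h=1, slot 1 empty → index 1.
Insert 870: h=1, slot 1 occupied → index 2.
Insert 844: h=1, slots 1,2 occupied → index 5.
Insert 216: h=0, slot 0 empty → index 0.
Insert 742: h=8, slot 8 empty → index 8.
Insert 610: h=1, slots 1,2,5 occupied → index 10.
Table: [216, 116, 870, 410, ., 844, ., ., 742, ., 610, ., .]

610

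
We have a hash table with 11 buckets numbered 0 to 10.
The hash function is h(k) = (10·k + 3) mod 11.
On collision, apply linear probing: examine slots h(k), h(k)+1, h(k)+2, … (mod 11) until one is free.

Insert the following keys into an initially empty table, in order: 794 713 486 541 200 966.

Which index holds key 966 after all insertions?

6

794: h=1 => slot 1
713: h=5 => slot 5
486: h=1, probe 1,2 => slot 2
541: h=1, probe 1,2,3 => slot 3
200: h=1, probe 1,2,3,4 => slot 4
966: h=5, probe 5,6 => slot 6
Table: [., 794, 486, 541, 200, 713, 966, ., ., ., .]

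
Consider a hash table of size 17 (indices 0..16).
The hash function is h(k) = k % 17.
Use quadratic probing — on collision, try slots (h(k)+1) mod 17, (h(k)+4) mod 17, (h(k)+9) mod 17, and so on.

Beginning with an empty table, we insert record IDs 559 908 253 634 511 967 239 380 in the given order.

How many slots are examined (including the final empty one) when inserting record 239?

559: h=15 => slot 15
908: h=7 => slot 7
253: h=15, probe 15,16 => slot 16
634: h=5 => slot 5
511: h=1 => slot 1
967: h=15, probe 15,16,2 => slot 2
239: h=1, probe 1,2,5,10 => slot 10
380: h=6 => slot 6
Table: [∅, 511, 967, ∅, ∅, 634, 380, 908, ∅, ∅, 239, ∅, ∅, ∅, ∅, 559, 253]

4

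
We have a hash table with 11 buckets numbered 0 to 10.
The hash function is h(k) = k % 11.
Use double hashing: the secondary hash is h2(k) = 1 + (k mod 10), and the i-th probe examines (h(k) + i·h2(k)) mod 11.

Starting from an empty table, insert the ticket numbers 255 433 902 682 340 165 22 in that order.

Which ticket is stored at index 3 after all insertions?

682

Insert 255: h=2, slot 2 empty → index 2.
Insert 433: h=4, slot 4 empty → index 4.
Insert 902: h=0, slot 0 empty → index 0.
Insert 682: h=0, h2=3, slot 0 occupied → index 3.
Insert 340: h=10, slot 10 empty → index 10.
Insert 165: h=0, h2=6, slot 0 occupied → index 6.
Insert 22: h=0, h2=3, slots 0,3,6 occupied → index 9.
Table: [902, -, 255, 682, 433, -, 165, -, -, 22, 340]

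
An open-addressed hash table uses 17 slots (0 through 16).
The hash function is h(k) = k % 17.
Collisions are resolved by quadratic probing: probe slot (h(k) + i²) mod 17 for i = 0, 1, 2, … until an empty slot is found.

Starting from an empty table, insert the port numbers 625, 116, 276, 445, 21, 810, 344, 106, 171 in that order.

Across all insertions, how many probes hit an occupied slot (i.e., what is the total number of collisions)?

625: h=13 -> slot 13
116: h=14 -> slot 14
276: h=4 -> slot 4
445: h=3 -> slot 3
21: h=4, probe 4,5 -> slot 5
810: h=11 -> slot 11
344: h=4, probe 4,5,8 -> slot 8
106: h=4, probe 4,5,8,13,3,12 -> slot 12
171: h=1 -> slot 1
Table: [∅, 171, ∅, 445, 276, 21, ∅, ∅, 344, ∅, ∅, 810, 106, 625, 116, ∅, ∅]

8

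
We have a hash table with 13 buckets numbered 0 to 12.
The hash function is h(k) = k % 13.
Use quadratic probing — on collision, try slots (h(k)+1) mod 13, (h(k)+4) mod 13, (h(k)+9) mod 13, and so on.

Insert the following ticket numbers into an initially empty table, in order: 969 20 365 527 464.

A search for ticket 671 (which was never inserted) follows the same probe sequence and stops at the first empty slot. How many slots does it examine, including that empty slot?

3

Insert 969: h=7, slot 7 empty -> index 7.
Insert 20: h=7, slot 7 occupied -> index 8.
Insert 365: h=1, slot 1 empty -> index 1.
Insert 527: h=7, slots 7,8 occupied -> index 11.
Insert 464: h=9, slot 9 empty -> index 9.
Table: [., 365, ., ., ., ., ., 969, 20, 464, ., 527, .]
Lookup 671: h=8, probe 8,9,12 → slot 12 empty, not found.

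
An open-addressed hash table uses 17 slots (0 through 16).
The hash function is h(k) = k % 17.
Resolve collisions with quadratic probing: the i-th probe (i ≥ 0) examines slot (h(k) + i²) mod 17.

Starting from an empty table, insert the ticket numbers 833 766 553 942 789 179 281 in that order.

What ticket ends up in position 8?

833: h=0 -> slot 0
766: h=1 -> slot 1
553: h=9 -> slot 9
942: h=7 -> slot 7
789: h=7, probe 7,8 -> slot 8
179: h=9, probe 9,10 -> slot 10
281: h=9, probe 9,10,13 -> slot 13
Table: [833, 766, _, _, _, _, _, 942, 789, 553, 179, _, _, 281, _, _, _]

789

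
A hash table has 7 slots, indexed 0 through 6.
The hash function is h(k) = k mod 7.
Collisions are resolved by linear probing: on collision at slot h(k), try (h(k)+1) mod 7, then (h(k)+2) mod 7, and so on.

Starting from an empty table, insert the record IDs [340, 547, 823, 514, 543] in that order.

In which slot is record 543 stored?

6

340: h=4 -> slot 4
547: h=1 -> slot 1
823: h=4, probe 4,5 -> slot 5
514: h=3 -> slot 3
543: h=4, probe 4,5,6 -> slot 6
Table: [—, 547, —, 514, 340, 823, 543]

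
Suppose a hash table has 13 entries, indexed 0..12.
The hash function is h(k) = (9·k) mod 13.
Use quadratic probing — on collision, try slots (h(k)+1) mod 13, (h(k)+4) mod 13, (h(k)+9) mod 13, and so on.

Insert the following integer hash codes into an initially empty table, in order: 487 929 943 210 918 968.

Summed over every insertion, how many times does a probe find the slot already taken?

487: h=2 => slot 2
929: h=2, probe 2,3 => slot 3
943: h=11 => slot 11
210: h=5 => slot 5
918: h=7 => slot 7
968: h=2, probe 2,3,6 => slot 6
Table: [—, —, 487, 929, —, 210, 968, 918, —, —, —, 943, —]

3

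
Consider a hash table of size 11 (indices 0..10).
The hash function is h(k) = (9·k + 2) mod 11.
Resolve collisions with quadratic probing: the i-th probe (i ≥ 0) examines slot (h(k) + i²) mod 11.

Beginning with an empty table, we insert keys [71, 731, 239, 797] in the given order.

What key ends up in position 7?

71: h=3 -> slot 3
731: h=3, probe 3,4 -> slot 4
239: h=8 -> slot 8
797: h=3, probe 3,4,7 -> slot 7
Table: [∅, ∅, ∅, 71, 731, ∅, ∅, 797, 239, ∅, ∅]

797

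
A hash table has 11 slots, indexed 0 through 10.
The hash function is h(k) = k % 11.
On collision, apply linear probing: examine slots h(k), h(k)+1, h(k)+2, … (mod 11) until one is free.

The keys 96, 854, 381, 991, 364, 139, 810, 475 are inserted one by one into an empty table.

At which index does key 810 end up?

96: h=8 -> slot 8
854: h=7 -> slot 7
381: h=7, probe 7,8,9 -> slot 9
991: h=1 -> slot 1
364: h=1, probe 1,2 -> slot 2
139: h=7, probe 7,8,9,10 -> slot 10
810: h=7, probe 7,8,9,10,0 -> slot 0
475: h=2, probe 2,3 -> slot 3
Table: [810, 991, 364, 475, ∅, ∅, ∅, 854, 96, 381, 139]

0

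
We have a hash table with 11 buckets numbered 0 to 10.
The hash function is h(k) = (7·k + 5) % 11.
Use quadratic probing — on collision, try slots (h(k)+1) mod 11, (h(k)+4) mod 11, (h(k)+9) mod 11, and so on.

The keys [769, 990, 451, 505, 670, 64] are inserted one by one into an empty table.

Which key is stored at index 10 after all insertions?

769: h=9 -> slot 9
990: h=5 -> slot 5
451: h=5, probe 5,6 -> slot 6
505: h=9, probe 9,10 -> slot 10
670: h=9, probe 9,10,2 -> slot 2
64: h=2, probe 2,3 -> slot 3
Table: [∅, ∅, 670, 64, ∅, 990, 451, ∅, ∅, 769, 505]

505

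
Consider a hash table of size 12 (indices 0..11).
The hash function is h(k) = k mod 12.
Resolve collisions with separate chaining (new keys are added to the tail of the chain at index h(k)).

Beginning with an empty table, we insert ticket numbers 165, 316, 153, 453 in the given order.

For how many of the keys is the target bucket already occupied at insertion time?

Insert 165: h=9, bucket 9 empty → new chain.
Insert 316: h=4, bucket 4 empty → new chain.
Insert 153: h=9, bucket 9 nonempty → append to chain.
Insert 453: h=9, bucket 9 nonempty → append to chain.
Final buckets:
0: -
1: -
2: -
3: -
4: 316
5: -
6: -
7: -
8: -
9: 165 -> 153 -> 453
10: -
11: -

2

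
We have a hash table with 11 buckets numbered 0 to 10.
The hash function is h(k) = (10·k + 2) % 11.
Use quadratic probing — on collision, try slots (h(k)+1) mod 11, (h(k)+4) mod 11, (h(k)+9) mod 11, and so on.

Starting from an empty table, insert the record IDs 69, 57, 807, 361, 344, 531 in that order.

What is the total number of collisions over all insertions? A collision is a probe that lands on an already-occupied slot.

Insert 69: h=10, slot 10 empty -> index 10.
Insert 57: h=0, slot 0 empty -> index 0.
Insert 807: h=9, slot 9 empty -> index 9.
Insert 361: h=4, slot 4 empty -> index 4.
Insert 344: h=10, slots 10,0 occupied -> index 3.
Insert 531: h=10, slots 10,0,3 occupied -> index 8.
Table: [57, —, —, 344, 361, —, —, —, 531, 807, 69]

5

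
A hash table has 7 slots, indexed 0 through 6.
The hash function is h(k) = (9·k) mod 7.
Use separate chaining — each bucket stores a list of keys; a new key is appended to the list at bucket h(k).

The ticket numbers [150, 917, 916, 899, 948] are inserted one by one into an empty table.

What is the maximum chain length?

3

150 -> bucket 6
917 -> bucket 0
916 -> bucket 5
899 -> bucket 6 (collision)
948 -> bucket 6 (collision)
Final buckets:
0: 917
1: —
2: —
3: —
4: —
5: 916
6: 150 -> 899 -> 948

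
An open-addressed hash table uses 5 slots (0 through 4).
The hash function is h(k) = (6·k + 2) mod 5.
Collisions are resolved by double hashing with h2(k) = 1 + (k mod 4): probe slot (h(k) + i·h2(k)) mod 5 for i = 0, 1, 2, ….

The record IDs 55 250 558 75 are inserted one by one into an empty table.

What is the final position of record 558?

3

55: h=2 → slot 2
250: h=2, h2=3, probe 2,0 → slot 0
558: h=0, h2=3, probe 0,3 → slot 3
75: h=2, h2=4, probe 2,1 → slot 1
Table: [250, 75, 55, 558, ∅]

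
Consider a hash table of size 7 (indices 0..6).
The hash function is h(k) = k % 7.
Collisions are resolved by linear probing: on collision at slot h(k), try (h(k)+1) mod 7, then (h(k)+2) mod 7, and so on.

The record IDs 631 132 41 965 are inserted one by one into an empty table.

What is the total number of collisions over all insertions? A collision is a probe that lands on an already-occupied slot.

Insert 631: h=1, slot 1 empty → index 1.
Insert 132: h=6, slot 6 empty → index 6.
Insert 41: h=6, slot 6 occupied → index 0.
Insert 965: h=6, slots 6,0,1 occupied → index 2.
Table: [41, 631, 965, —, —, —, 132]

4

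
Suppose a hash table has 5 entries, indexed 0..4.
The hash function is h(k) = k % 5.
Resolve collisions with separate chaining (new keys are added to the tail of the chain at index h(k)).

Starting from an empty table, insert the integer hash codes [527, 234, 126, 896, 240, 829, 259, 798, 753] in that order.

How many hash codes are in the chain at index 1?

Insert 527: h=2, bucket 2 empty → new chain.
Insert 234: h=4, bucket 4 empty → new chain.
Insert 126: h=1, bucket 1 empty → new chain.
Insert 896: h=1, bucket 1 nonempty → append to chain.
Insert 240: h=0, bucket 0 empty → new chain.
Insert 829: h=4, bucket 4 nonempty → append to chain.
Insert 259: h=4, bucket 4 nonempty → append to chain.
Insert 798: h=3, bucket 3 empty → new chain.
Insert 753: h=3, bucket 3 nonempty → append to chain.
Final buckets:
0: 240
1: 126 -> 896
2: 527
3: 798 -> 753
4: 234 -> 829 -> 259

2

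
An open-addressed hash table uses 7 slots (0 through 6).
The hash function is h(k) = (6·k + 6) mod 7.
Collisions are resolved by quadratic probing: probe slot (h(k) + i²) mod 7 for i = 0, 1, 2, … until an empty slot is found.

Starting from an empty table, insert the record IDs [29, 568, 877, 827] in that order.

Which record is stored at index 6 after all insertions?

Insert 29: h=5, slot 5 empty -> index 5.
Insert 568: h=5, slot 5 occupied -> index 6.
Insert 877: h=4, slot 4 empty -> index 4.
Insert 827: h=5, slots 5,6 occupied -> index 2.
Table: [_, _, 827, _, 877, 29, 568]

568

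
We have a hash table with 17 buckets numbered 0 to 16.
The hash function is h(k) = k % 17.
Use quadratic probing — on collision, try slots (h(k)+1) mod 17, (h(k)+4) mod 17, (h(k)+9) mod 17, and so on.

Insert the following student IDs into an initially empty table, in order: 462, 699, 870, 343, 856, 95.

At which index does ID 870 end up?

4

462 hashes to 3; slot 3 is free → place at 3.
699 hashes to 2; slot 2 is free → place at 2.
870 hashes to 3; 3 taken → place at 4.
343 hashes to 3; 3,4 taken → place at 7.
856 hashes to 6; slot 6 is free → place at 6.
95 hashes to 10; slot 10 is free → place at 10.
Table: [_, _, 699, 462, 870, _, 856, 343, _, _, 95, _, _, _, _, _, _]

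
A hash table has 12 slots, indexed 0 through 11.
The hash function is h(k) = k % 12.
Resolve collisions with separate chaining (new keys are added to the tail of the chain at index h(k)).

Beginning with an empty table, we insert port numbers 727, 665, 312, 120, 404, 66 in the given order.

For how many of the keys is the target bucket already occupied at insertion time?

727 -> bucket 7
665 -> bucket 5
312 -> bucket 0
120 -> bucket 0 (collision)
404 -> bucket 8
66 -> bucket 6
Final buckets:
0: 312 -> 120
1: —
2: —
3: —
4: —
5: 665
6: 66
7: 727
8: 404
9: —
10: —
11: —

1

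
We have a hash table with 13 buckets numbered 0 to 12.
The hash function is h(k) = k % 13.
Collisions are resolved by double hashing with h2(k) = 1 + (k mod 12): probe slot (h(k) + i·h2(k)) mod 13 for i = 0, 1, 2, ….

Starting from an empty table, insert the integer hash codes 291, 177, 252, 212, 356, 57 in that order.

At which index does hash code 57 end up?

291 hashes to 5; slot 5 is free -> place at 5.
177 hashes to 8; slot 8 is free -> place at 8.
252 hashes to 5, h2=1; 5 taken -> place at 6.
212 hashes to 4; slot 4 is free -> place at 4.
356 hashes to 5, h2=9; 5 taken -> place at 1.
57 hashes to 5, h2=10; 5 taken -> place at 2.
Table: [—, 356, 57, —, 212, 291, 252, —, 177, —, —, —, —]

2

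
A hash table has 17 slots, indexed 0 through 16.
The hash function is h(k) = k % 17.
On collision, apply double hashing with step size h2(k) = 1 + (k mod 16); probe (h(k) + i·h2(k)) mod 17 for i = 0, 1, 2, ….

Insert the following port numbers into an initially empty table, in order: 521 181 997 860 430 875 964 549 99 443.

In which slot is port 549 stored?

521 hashes to 11; slot 11 is free => place at 11.
181 hashes to 11, h2=6; 11 taken => place at 0.
997 hashes to 11, h2=6; 11,0 taken => place at 6.
860 hashes to 10; slot 10 is free => place at 10.
430 hashes to 5; slot 5 is free => place at 5.
875 hashes to 8; slot 8 is free => place at 8.
964 hashes to 12; slot 12 is free => place at 12.
549 hashes to 5, h2=6; 5,11,0,6,12 taken => place at 1.
99 hashes to 14; slot 14 is free => place at 14.
443 hashes to 1, h2=12; 1 taken => place at 13.
Table: [181, 549, ., ., ., 430, 997, ., 875, ., 860, 521, 964, 443, 99, ., .]

1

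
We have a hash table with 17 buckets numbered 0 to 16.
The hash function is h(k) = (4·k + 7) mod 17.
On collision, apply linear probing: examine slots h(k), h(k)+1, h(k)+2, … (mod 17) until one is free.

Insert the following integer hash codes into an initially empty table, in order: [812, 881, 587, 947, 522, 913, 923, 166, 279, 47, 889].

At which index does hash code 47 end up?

812: h=8 -> slot 8
881: h=12 -> slot 12
587: h=9 -> slot 9
947: h=4 -> slot 4
522: h=4, probe 4,5 -> slot 5
913: h=4, probe 4,5,6 -> slot 6
923: h=10 -> slot 10
166: h=8, probe 8,9,10,11 -> slot 11
279: h=1 -> slot 1
47: h=8, probe 8,9,10,11,12,13 -> slot 13
889: h=10, probe 10,11,12,13,14 -> slot 14
Table: [., 279, ., ., 947, 522, 913, ., 812, 587, 923, 166, 881, 47, 889, ., .]

13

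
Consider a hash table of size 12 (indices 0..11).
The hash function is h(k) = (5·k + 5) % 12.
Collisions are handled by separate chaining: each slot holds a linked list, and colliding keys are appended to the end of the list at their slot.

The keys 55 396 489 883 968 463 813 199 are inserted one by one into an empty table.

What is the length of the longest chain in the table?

Insert 55: h=4, bucket 4 empty → new chain.
Insert 396: h=5, bucket 5 empty → new chain.
Insert 489: h=2, bucket 2 empty → new chain.
Insert 883: h=4, bucket 4 nonempty → append to chain.
Insert 968: h=9, bucket 9 empty → new chain.
Insert 463: h=4, bucket 4 nonempty → append to chain.
Insert 813: h=2, bucket 2 nonempty → append to chain.
Insert 199: h=4, bucket 4 nonempty → append to chain.
Final buckets:
0: _
1: _
2: 489 -> 813
3: _
4: 55 -> 883 -> 463 -> 199
5: 396
6: _
7: _
8: _
9: 968
10: _
11: _

4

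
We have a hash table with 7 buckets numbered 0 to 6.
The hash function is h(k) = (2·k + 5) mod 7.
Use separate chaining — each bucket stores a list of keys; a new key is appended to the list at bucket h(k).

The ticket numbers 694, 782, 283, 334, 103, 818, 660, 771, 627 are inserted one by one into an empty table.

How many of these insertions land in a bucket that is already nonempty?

694 -> bucket 0
782 -> bucket 1
283 -> bucket 4
334 -> bucket 1 (collision)
103 -> bucket 1 (collision)
818 -> bucket 3
660 -> bucket 2
771 -> bucket 0 (collision)
627 -> bucket 6
Final buckets:
0: 694 -> 771
1: 782 -> 334 -> 103
2: 660
3: 818
4: 283
5: .
6: 627

3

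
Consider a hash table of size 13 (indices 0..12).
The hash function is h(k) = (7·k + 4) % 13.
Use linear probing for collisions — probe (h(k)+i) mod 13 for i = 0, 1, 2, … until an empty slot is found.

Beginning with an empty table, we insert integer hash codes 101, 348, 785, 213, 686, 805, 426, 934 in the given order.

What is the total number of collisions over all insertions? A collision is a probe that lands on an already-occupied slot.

101: h=9 → slot 9
348: h=9, probe 9,10 → slot 10
785: h=0 → slot 0
213: h=0, probe 0,1 → slot 1
686: h=9, probe 9,10,11 → slot 11
805: h=10, probe 10,11,12 → slot 12
426: h=9, probe 9,10,11,12,0,1,2 → slot 2
934: h=3 → slot 3
Table: [785, 213, 426, 934, _, _, _, _, _, 101, 348, 686, 805]

12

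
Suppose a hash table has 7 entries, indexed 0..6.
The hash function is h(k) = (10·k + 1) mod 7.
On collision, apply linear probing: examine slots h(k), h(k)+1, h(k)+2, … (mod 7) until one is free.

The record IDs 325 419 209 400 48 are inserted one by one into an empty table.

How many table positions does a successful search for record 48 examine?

3

325 hashes to 3; slot 3 is free => place at 3.
419 hashes to 5; slot 5 is free => place at 5.
209 hashes to 5; 5 taken => place at 6.
400 hashes to 4; slot 4 is free => place at 4.
48 hashes to 5; 5,6 taken => place at 0.
Table: [48, -, -, 325, 400, 419, 209]
Lookup 48: h=5, probe 5,6,0 → found at 0.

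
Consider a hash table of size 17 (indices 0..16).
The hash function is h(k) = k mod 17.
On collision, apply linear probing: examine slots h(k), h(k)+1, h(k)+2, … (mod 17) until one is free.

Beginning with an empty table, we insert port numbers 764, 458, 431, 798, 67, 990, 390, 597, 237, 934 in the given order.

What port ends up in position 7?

764 hashes to 16; slot 16 is free -> place at 16.
458 hashes to 16; 16 taken -> place at 0.
431 hashes to 6; slot 6 is free -> place at 6.
798 hashes to 16; 16,0 taken -> place at 1.
67 hashes to 16; 16,0,1 taken -> place at 2.
990 hashes to 4; slot 4 is free -> place at 4.
390 hashes to 16; 16,0,1,2 taken -> place at 3.
597 hashes to 2; 2,3,4 taken -> place at 5.
237 hashes to 16; 16,0,1,2,3,4,5,6 taken -> place at 7.
934 hashes to 16; 16,0,1,2,3,4,5,6,7 taken -> place at 8.
Table: [458, 798, 67, 390, 990, 597, 431, 237, 934, _, _, _, _, _, _, _, 764]

237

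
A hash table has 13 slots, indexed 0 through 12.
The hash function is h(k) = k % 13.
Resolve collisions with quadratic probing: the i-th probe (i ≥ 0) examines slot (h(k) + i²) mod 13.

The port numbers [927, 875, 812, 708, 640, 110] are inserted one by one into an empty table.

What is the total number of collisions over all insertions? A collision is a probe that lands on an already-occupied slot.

4

927 hashes to 4; slot 4 is free => place at 4.
875 hashes to 4; 4 taken => place at 5.
812 hashes to 6; slot 6 is free => place at 6.
708 hashes to 6; 6 taken => place at 7.
640 hashes to 3; slot 3 is free => place at 3.
110 hashes to 6; 6,7 taken => place at 10.
Table: [—, —, —, 640, 927, 875, 812, 708, —, —, 110, —, —]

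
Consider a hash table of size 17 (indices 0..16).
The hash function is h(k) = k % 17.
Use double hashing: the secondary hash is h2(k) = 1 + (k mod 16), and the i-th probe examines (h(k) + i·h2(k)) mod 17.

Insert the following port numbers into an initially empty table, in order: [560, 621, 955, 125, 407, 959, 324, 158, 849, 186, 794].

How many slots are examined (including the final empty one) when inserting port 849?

7

560: h=16 => slot 16
621: h=9 => slot 9
955: h=3 => slot 3
125: h=6 => slot 6
407: h=16, h2=8, probe 16,7 => slot 7
959: h=7, h2=16, probe 7,6,5 => slot 5
324: h=1 => slot 1
158: h=5, h2=15, probe 5,3,1,16,14 => slot 14
849: h=16, h2=2, probe 16,1,3,5,7,9,11 => slot 11
186: h=16, h2=11, probe 16,10 => slot 10
794: h=12 => slot 12
Table: [∅, 324, ∅, 955, ∅, 959, 125, 407, ∅, 621, 186, 849, 794, ∅, 158, ∅, 560]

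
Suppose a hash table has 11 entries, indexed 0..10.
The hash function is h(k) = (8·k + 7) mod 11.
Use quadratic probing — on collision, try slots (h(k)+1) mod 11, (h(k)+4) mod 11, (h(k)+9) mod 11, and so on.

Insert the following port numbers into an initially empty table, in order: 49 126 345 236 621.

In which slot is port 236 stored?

7

49: h=3 → slot 3
126: h=3, probe 3,4 → slot 4
345: h=6 → slot 6
236: h=3, probe 3,4,7 → slot 7
621: h=3, probe 3,4,7,1 → slot 1
Table: [—, 621, —, 49, 126, —, 345, 236, —, —, —]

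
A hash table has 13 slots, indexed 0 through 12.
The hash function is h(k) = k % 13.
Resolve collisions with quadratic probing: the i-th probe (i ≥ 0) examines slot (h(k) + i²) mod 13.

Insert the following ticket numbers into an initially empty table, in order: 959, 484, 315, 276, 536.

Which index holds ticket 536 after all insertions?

12

Insert 959: h=10, slot 10 empty => index 10.
Insert 484: h=3, slot 3 empty => index 3.
Insert 315: h=3, slot 3 occupied => index 4.
Insert 276: h=3, slots 3,4 occupied => index 7.
Insert 536: h=3, slots 3,4,7 occupied => index 12.
Table: [∅, ∅, ∅, 484, 315, ∅, ∅, 276, ∅, ∅, 959, ∅, 536]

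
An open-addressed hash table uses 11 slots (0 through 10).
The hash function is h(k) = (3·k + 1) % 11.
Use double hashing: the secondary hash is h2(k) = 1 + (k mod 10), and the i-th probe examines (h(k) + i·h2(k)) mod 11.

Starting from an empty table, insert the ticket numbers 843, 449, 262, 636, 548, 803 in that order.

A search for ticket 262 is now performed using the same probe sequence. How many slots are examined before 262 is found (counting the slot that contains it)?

2

843 hashes to 0; slot 0 is free => place at 0.
449 hashes to 6; slot 6 is free => place at 6.
262 hashes to 6, h2=3; 6 taken => place at 9.
636 hashes to 6, h2=7; 6 taken => place at 2.
548 hashes to 6, h2=9; 6 taken => place at 4.
803 hashes to 1; slot 1 is free => place at 1.
Table: [843, 803, 636, —, 548, —, 449, —, —, 262, —]
Lookup 262: h=6, h2=3, probe 6,9 → found at 9.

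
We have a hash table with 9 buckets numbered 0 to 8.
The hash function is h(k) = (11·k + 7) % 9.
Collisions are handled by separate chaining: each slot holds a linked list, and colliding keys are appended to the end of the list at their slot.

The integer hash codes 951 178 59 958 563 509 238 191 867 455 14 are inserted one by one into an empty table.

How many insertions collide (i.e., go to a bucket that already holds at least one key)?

5

Insert 951: h=1, bucket 1 empty -> new chain.
Insert 178: h=3, bucket 3 empty -> new chain.
Insert 59: h=8, bucket 8 empty -> new chain.
Insert 958: h=6, bucket 6 empty -> new chain.
Insert 563: h=8, bucket 8 nonempty -> append to chain.
Insert 509: h=8, bucket 8 nonempty -> append to chain.
Insert 238: h=6, bucket 6 nonempty -> append to chain.
Insert 191: h=2, bucket 2 empty -> new chain.
Insert 867: h=4, bucket 4 empty -> new chain.
Insert 455: h=8, bucket 8 nonempty -> append to chain.
Insert 14: h=8, bucket 8 nonempty -> append to chain.
Final buckets:
0: -
1: 951
2: 191
3: 178
4: 867
5: -
6: 958 -> 238
7: -
8: 59 -> 563 -> 509 -> 455 -> 14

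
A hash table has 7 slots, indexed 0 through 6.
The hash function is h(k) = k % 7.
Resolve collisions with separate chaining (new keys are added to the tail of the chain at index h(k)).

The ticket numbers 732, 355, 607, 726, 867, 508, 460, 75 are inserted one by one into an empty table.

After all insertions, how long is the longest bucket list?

5

Insert 732: h=4, bucket 4 empty -> new chain.
Insert 355: h=5, bucket 5 empty -> new chain.
Insert 607: h=5, bucket 5 nonempty -> append to chain.
Insert 726: h=5, bucket 5 nonempty -> append to chain.
Insert 867: h=6, bucket 6 empty -> new chain.
Insert 508: h=4, bucket 4 nonempty -> append to chain.
Insert 460: h=5, bucket 5 nonempty -> append to chain.
Insert 75: h=5, bucket 5 nonempty -> append to chain.
Final buckets:
0: _
1: _
2: _
3: _
4: 732 -> 508
5: 355 -> 607 -> 726 -> 460 -> 75
6: 867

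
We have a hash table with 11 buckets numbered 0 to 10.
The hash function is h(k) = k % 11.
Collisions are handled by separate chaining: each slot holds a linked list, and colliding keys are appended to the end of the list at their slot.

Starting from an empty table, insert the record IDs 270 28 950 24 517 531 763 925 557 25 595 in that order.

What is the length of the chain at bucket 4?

2

Insert 270: h=6, bucket 6 empty -> new chain.
Insert 28: h=6, bucket 6 nonempty -> append to chain.
Insert 950: h=4, bucket 4 empty -> new chain.
Insert 24: h=2, bucket 2 empty -> new chain.
Insert 517: h=0, bucket 0 empty -> new chain.
Insert 531: h=3, bucket 3 empty -> new chain.
Insert 763: h=4, bucket 4 nonempty -> append to chain.
Insert 925: h=1, bucket 1 empty -> new chain.
Insert 557: h=7, bucket 7 empty -> new chain.
Insert 25: h=3, bucket 3 nonempty -> append to chain.
Insert 595: h=1, bucket 1 nonempty -> append to chain.
Final buckets:
0: 517
1: 925 -> 595
2: 24
3: 531 -> 25
4: 950 -> 763
5: -
6: 270 -> 28
7: 557
8: -
9: -
10: -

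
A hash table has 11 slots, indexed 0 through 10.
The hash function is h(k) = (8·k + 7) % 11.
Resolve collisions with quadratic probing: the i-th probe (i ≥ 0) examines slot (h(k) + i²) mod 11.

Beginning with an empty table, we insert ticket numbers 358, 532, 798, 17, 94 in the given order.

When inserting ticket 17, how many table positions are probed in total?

3

358 hashes to 0; slot 0 is free -> place at 0.
532 hashes to 6; slot 6 is free -> place at 6.
798 hashes to 0; 0 taken -> place at 1.
17 hashes to 0; 0,1 taken -> place at 4.
94 hashes to 0; 0,1,4 taken -> place at 9.
Table: [358, 798, ., ., 17, ., 532, ., ., 94, .]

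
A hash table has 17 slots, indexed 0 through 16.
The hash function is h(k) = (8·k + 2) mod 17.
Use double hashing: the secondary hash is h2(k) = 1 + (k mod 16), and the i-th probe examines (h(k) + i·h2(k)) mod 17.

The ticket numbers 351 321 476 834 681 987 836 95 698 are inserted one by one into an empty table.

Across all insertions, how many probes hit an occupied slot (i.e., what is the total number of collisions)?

5

351 hashes to 5; slot 5 is free → place at 5.
321 hashes to 3; slot 3 is free → place at 3.
476 hashes to 2; slot 2 is free → place at 2.
834 hashes to 10; slot 10 is free → place at 10.
681 hashes to 10, h2=10; 10,3 taken → place at 13.
987 hashes to 10, h2=12; 10,5 taken → place at 0.
836 hashes to 9; slot 9 is free → place at 9.
95 hashes to 14; slot 14 is free → place at 14.
698 hashes to 10, h2=11; 10 taken → place at 4.
Table: [987, ∅, 476, 321, 698, 351, ∅, ∅, ∅, 836, 834, ∅, ∅, 681, 95, ∅, ∅]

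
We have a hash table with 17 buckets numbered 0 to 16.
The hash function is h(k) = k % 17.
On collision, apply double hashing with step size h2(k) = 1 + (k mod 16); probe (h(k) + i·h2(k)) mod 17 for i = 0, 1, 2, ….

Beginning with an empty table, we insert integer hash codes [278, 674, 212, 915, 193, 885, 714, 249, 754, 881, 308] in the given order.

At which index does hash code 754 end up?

278 hashes to 6; slot 6 is free -> place at 6.
674 hashes to 11; slot 11 is free -> place at 11.
212 hashes to 8; slot 8 is free -> place at 8.
915 hashes to 14; slot 14 is free -> place at 14.
193 hashes to 6, h2=2; 6,8 taken -> place at 10.
885 hashes to 1; slot 1 is free -> place at 1.
714 hashes to 0; slot 0 is free -> place at 0.
249 hashes to 11, h2=10; 11 taken -> place at 4.
754 hashes to 6, h2=3; 6 taken -> place at 9.
881 hashes to 14, h2=2; 14 taken -> place at 16.
308 hashes to 2; slot 2 is free -> place at 2.
Table: [714, 885, 308, —, 249, —, 278, —, 212, 754, 193, 674, —, —, 915, —, 881]

9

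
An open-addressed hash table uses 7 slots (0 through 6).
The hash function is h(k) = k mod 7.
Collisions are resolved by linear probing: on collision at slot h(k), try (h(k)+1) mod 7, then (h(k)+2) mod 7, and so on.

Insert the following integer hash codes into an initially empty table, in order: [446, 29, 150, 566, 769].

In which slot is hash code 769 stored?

0

446 hashes to 5; slot 5 is free => place at 5.
29 hashes to 1; slot 1 is free => place at 1.
150 hashes to 3; slot 3 is free => place at 3.
566 hashes to 6; slot 6 is free => place at 6.
769 hashes to 6; 6 taken => place at 0.
Table: [769, 29, —, 150, —, 446, 566]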